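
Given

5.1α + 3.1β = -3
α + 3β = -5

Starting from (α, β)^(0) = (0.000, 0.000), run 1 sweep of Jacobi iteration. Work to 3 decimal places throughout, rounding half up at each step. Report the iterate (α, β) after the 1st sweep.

Iteration 1:
  α = (-3 - (3.1)·0.000) / (5.1) = -0.588
  β = (-5 - (1)·0.000) / (3) = -1.667

(-0.588, -1.667)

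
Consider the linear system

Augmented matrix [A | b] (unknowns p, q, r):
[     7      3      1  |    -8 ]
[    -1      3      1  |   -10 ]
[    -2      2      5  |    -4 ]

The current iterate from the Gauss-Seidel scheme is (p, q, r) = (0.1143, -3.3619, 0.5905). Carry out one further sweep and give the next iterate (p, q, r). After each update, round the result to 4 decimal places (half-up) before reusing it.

One sweep:
  p = (-8 - (3)·-3.3619 - (1)·0.5905) / (7) = 0.2136
  q = (-10 - (-1)·0.2136 - (1)·0.5905) / (3) = -3.4590
  r = (-4 - (-2)·0.2136 - (2)·-3.4590) / (5) = 0.6690

(0.2136, -3.4590, 0.6690)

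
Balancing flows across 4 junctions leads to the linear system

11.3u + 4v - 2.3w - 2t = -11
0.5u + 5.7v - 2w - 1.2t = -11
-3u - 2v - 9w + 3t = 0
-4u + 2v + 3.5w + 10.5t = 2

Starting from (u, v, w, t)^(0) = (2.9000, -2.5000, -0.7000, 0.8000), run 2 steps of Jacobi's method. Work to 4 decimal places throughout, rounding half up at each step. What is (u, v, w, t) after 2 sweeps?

Iteration 1:
  u = (-11 - (4)·-2.5000 - (-2.3)·-0.7000 - (-2)·0.8000) / (11.3) = -0.0894
  v = (-11 - (0.5)·2.9000 - (-2)·-0.7000 - (-1.2)·0.8000) / (5.7) = -2.2614
  w = (0 - (-3)·2.9000 - (-2)·-2.5000 - (3)·0.8000) / (-9) = -0.1444
  t = (2 - (-4)·2.9000 - (2)·-2.5000 - (3.5)·-0.7000) / (10.5) = 2.0048
Iteration 2:
  u = (-11 - (4)·-2.2614 - (-2.3)·-0.1444 - (-2)·2.0048) / (11.3) = 0.1525
  v = (-11 - (0.5)·-0.0894 - (-2)·-0.1444 - (-1.2)·2.0048) / (5.7) = -1.5506
  w = (0 - (-3)·-0.0894 - (-2)·-2.2614 - (3)·2.0048) / (-9) = 1.2006
  t = (2 - (-4)·-0.0894 - (2)·-2.2614 - (3.5)·-0.1444) / (10.5) = 0.6353

(0.1525, -1.5506, 1.2006, 0.6353)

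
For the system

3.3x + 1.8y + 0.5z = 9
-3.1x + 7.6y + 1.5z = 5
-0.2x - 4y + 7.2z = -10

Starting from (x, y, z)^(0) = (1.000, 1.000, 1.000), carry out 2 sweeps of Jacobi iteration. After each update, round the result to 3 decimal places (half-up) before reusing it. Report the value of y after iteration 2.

1.645

Iteration 1:
  x = (9 - (1.8)·1.000 - (0.5)·1.000) / (3.3) = 2.030
  y = (5 - (-3.1)·1.000 - (1.5)·1.000) / (7.6) = 0.868
  z = (-10 - (-0.2)·1.000 - (-4)·1.000) / (7.2) = -0.806
Iteration 2:
  x = (9 - (1.8)·0.868 - (0.5)·-0.806) / (3.3) = 2.376
  y = (5 - (-3.1)·2.030 - (1.5)·-0.806) / (7.6) = 1.645
  z = (-10 - (-0.2)·2.030 - (-4)·0.868) / (7.2) = -0.850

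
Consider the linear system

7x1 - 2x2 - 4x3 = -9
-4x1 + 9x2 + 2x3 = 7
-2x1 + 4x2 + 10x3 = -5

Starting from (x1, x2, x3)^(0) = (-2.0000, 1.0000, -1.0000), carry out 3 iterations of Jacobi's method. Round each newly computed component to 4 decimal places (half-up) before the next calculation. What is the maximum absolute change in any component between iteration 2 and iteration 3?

Iteration 1:
  x1 = (-9 - (-2)·1.0000 - (-4)·-1.0000) / (7) = -1.5714
  x2 = (7 - (-4)·-2.0000 - (2)·-1.0000) / (9) = 0.1111
  x3 = (-5 - (-2)·-2.0000 - (4)·1.0000) / (10) = -1.3000
Iteration 2:
  x1 = (-9 - (-2)·0.1111 - (-4)·-1.3000) / (7) = -1.9968
  x2 = (7 - (-4)·-1.5714 - (2)·-1.3000) / (9) = 0.3683
  x3 = (-5 - (-2)·-1.5714 - (4)·0.1111) / (10) = -0.8587
Iteration 3:
  x1 = (-9 - (-2)·0.3683 - (-4)·-0.8587) / (7) = -1.6712
  x2 = (7 - (-4)·-1.9968 - (2)·-0.8587) / (9) = 0.0811
  x3 = (-5 - (-2)·-1.9968 - (4)·0.3683) / (10) = -1.0467
Change: (0.3256, -0.2872, -0.1880) → max |·| = 0.3256

0.3256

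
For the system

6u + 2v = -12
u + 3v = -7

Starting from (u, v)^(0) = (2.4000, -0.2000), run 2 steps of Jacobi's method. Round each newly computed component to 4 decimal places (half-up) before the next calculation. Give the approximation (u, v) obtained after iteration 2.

Iteration 1:
  u = (-12 - (2)·-0.2000) / (6) = -1.9333
  v = (-7 - (1)·2.4000) / (3) = -3.1333
Iteration 2:
  u = (-12 - (2)·-3.1333) / (6) = -0.9556
  v = (-7 - (1)·-1.9333) / (3) = -1.6889

(-0.9556, -1.6889)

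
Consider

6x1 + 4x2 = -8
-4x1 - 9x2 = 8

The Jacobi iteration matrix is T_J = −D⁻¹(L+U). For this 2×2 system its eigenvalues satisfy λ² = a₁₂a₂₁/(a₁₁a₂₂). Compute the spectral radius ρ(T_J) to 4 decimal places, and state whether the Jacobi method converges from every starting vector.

0.5443

a₁₂a₂₁/(a₁₁a₂₂) = (4)·(-4) / ((6)·(-9)) = 0.296296
ρ = √|0.296296| = √0.296296 = 0.5443
ρ < 1, so Jacobi converges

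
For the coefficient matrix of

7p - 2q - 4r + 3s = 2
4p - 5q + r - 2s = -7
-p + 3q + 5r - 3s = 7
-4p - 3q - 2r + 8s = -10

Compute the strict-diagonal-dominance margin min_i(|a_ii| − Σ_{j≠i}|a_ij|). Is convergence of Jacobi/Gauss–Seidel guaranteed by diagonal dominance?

row 1: |7| − (2+4+3) = -2
row 2: |-5| − (4+1+2) = -2
row 3: |5| − (1+3+3) = -2
row 4: |8| − (4+3+2) = -1
minimum over rows = -2 → not strictly diagonally dominant

-2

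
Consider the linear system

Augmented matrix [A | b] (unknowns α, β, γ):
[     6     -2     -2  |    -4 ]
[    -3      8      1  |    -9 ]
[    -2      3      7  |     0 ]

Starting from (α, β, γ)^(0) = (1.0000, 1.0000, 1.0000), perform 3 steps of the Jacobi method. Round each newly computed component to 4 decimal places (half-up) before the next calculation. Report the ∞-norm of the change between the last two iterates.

0.4420

Iteration 1:
  α = (-4 - (-2)·1.0000 - (-2)·1.0000) / (6) = 0.0000
  β = (-9 - (-3)·1.0000 - (1)·1.0000) / (8) = -0.8750
  γ = (0 - (-2)·1.0000 - (3)·1.0000) / (7) = -0.1429
Iteration 2:
  α = (-4 - (-2)·-0.8750 - (-2)·-0.1429) / (6) = -1.0060
  β = (-9 - (-3)·0.0000 - (1)·-0.1429) / (8) = -1.1071
  γ = (0 - (-2)·0.0000 - (3)·-0.8750) / (7) = 0.3750
Iteration 3:
  α = (-4 - (-2)·-1.1071 - (-2)·0.3750) / (6) = -0.9107
  β = (-9 - (-3)·-1.0060 - (1)·0.3750) / (8) = -1.5491
  γ = (0 - (-2)·-1.0060 - (3)·-1.1071) / (7) = 0.1870
Change: (0.0953, -0.4420, -0.1880) → max |·| = 0.4420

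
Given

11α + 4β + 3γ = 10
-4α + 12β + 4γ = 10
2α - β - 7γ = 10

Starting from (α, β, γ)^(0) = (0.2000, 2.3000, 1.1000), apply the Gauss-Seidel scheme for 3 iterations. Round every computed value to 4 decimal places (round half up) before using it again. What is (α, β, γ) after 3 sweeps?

(0.6390, 1.4924, -1.4592)

Iteration 1:
  α = (10 - (4)·2.3000 - (3)·1.1000) / (11) = -0.2273
  β = (10 - (-4)·-0.2273 - (4)·1.1000) / (12) = 0.3909
  γ = (10 - (2)·-0.2273 - (-1)·0.3909) / (-7) = -1.5494
Iteration 2:
  α = (10 - (4)·0.3909 - (3)·-1.5494) / (11) = 1.1895
  β = (10 - (-4)·1.1895 - (4)·-1.5494) / (12) = 1.7463
  γ = (10 - (2)·1.1895 - (-1)·1.7463) / (-7) = -1.3382
Iteration 3:
  α = (10 - (4)·1.7463 - (3)·-1.3382) / (11) = 0.6390
  β = (10 - (-4)·0.6390 - (4)·-1.3382) / (12) = 1.4924
  γ = (10 - (2)·0.6390 - (-1)·1.4924) / (-7) = -1.4592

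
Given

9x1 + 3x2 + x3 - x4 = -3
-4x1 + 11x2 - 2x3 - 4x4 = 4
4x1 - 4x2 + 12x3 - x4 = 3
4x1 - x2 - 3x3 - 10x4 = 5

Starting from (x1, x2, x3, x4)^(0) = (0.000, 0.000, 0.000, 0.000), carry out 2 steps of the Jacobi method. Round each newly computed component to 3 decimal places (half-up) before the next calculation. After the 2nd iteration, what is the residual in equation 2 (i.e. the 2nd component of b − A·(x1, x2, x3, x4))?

Iteration 1:
  x1 = (-3 - (3)·0.000 - (1)·0.000 - (-1)·0.000) / (9) = -0.333
  x2 = (4 - (-4)·0.000 - (-2)·0.000 - (-4)·0.000) / (11) = 0.364
  x3 = (3 - (4)·0.000 - (-4)·0.000 - (-1)·0.000) / (12) = 0.250
  x4 = (5 - (4)·0.000 - (-1)·0.000 - (-3)·0.000) / (-10) = -0.500
Iteration 2:
  x1 = (-3 - (3)·0.364 - (1)·0.250 - (-1)·-0.500) / (9) = -0.538
  x2 = (4 - (-4)·-0.333 - (-2)·0.250 - (-4)·-0.500) / (11) = 0.106
  x3 = (3 - (4)·-0.333 - (-4)·0.364 - (-1)·-0.500) / (12) = 0.441
  x4 = (5 - (4)·-0.333 - (-1)·0.364 - (-3)·0.250) / (-10) = -0.745
Residual b − A·x = (0.338, -1.416, -0.461, 1.131)

-1.416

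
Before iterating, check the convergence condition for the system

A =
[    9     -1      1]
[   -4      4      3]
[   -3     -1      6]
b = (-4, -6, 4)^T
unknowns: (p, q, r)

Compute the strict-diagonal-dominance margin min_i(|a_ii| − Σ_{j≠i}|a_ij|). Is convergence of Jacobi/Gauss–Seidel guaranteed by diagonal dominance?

row 1: |9| − (1+1) = 7
row 2: |4| − (4+3) = -3
row 3: |6| − (3+1) = 2
minimum over rows = -3 → not strictly diagonally dominant

-3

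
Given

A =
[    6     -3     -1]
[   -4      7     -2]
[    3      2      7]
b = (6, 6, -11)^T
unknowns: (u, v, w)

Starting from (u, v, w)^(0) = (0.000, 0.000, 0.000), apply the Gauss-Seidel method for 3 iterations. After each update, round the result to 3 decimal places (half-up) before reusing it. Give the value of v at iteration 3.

0.778

Iteration 1:
  u = (6 - (-3)·0.000 - (-1)·0.000) / (6) = 1.000
  v = (6 - (-4)·1.000 - (-2)·0.000) / (7) = 1.429
  w = (-11 - (3)·1.000 - (2)·1.429) / (7) = -2.408
Iteration 2:
  u = (6 - (-3)·1.429 - (-1)·-2.408) / (6) = 1.313
  v = (6 - (-4)·1.313 - (-2)·-2.408) / (7) = 0.919
  w = (-11 - (3)·1.313 - (2)·0.919) / (7) = -2.397
Iteration 3:
  u = (6 - (-3)·0.919 - (-1)·-2.397) / (6) = 1.060
  v = (6 - (-4)·1.060 - (-2)·-2.397) / (7) = 0.778
  w = (-11 - (3)·1.060 - (2)·0.778) / (7) = -2.248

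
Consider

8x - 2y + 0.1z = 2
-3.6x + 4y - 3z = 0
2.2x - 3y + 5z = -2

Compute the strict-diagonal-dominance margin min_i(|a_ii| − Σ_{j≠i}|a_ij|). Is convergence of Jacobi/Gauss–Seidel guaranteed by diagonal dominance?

-2.6

row 1: |8| − (2+0.1) = 5.9
row 2: |4| − (3.6+3) = -2.6
row 3: |5| − (2.2+3) = -0.2
minimum over rows = -2.6 → not strictly diagonally dominant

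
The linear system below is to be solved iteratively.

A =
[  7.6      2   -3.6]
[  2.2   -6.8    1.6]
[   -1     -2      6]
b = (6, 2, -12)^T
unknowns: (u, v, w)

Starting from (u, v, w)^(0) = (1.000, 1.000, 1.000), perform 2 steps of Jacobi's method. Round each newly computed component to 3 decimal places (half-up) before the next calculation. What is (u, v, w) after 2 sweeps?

Iteration 1:
  u = (6 - (2)·1.000 - (-3.6)·1.000) / (7.6) = 1.000
  v = (2 - (2.2)·1.000 - (1.6)·1.000) / (-6.8) = 0.265
  w = (-12 - (-1)·1.000 - (-2)·1.000) / (6) = -1.500
Iteration 2:
  u = (6 - (2)·0.265 - (-3.6)·-1.500) / (7.6) = 0.009
  v = (2 - (2.2)·1.000 - (1.6)·-1.500) / (-6.8) = -0.324
  w = (-12 - (-1)·1.000 - (-2)·0.265) / (6) = -1.745

(0.009, -0.324, -1.745)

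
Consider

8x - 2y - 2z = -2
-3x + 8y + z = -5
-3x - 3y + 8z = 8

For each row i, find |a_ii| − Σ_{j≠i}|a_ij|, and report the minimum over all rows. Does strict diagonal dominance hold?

2

row 1: |8| − (2+2) = 4
row 2: |8| − (3+1) = 4
row 3: |8| − (3+3) = 2
minimum over rows = 2 → strictly diagonally dominant (convergence guaranteed)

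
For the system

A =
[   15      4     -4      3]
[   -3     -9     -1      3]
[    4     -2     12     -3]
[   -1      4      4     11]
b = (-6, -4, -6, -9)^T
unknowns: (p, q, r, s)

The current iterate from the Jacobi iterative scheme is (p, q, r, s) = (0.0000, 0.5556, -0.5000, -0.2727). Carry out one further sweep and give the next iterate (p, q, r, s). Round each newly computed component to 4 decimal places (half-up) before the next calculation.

One sweep:
  p = (-6 - (4)·0.5556 - (-4)·-0.5000 - (3)·-0.2727) / (15) = -0.6270
  q = (-4 - (-3)·0.0000 - (-1)·-0.5000 - (3)·-0.2727) / (-9) = 0.4091
  r = (-6 - (4)·0.0000 - (-2)·0.5556 - (-3)·-0.2727) / (12) = -0.4756
  s = (-9 - (-1)·0.0000 - (4)·0.5556 - (4)·-0.5000) / (11) = -0.8384

(-0.6270, 0.4091, -0.4756, -0.8384)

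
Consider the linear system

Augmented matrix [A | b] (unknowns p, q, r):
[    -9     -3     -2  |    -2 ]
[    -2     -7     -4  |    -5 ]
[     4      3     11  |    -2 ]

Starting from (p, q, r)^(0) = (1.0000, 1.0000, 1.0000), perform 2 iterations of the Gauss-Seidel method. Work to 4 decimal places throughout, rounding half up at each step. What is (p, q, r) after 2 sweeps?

Iteration 1:
  p = (-2 - (-3)·1.0000 - (-2)·1.0000) / (-9) = -0.3333
  q = (-5 - (-2)·-0.3333 - (-4)·1.0000) / (-7) = 0.2381
  r = (-2 - (4)·-0.3333 - (3)·0.2381) / (11) = -0.1256
Iteration 2:
  p = (-2 - (-3)·0.2381 - (-2)·-0.1256) / (-9) = 0.1708
  q = (-5 - (-2)·0.1708 - (-4)·-0.1256) / (-7) = 0.7373
  r = (-2 - (4)·0.1708 - (3)·0.7373) / (11) = -0.4450

(0.1708, 0.7373, -0.4450)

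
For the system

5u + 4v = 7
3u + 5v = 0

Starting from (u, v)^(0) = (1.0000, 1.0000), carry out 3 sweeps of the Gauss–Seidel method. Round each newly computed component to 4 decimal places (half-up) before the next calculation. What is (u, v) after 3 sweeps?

Iteration 1:
  u = (7 - (4)·1.0000) / (5) = 0.6000
  v = (0 - (3)·0.6000) / (5) = -0.3600
Iteration 2:
  u = (7 - (4)·-0.3600) / (5) = 1.6880
  v = (0 - (3)·1.6880) / (5) = -1.0128
Iteration 3:
  u = (7 - (4)·-1.0128) / (5) = 2.2102
  v = (0 - (3)·2.2102) / (5) = -1.3261

(2.2102, -1.3261)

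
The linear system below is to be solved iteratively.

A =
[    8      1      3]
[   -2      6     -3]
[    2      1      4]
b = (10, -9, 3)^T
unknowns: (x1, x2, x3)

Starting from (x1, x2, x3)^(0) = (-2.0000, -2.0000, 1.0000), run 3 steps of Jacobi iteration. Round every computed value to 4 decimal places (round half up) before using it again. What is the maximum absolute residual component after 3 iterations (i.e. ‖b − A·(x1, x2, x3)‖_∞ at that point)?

1.4777

Iteration 1:
  x1 = (10 - (1)·-2.0000 - (3)·1.0000) / (8) = 1.1250
  x2 = (-9 - (-2)·-2.0000 - (-3)·1.0000) / (6) = -1.6667
  x3 = (3 - (2)·-2.0000 - (1)·-2.0000) / (4) = 2.2500
Iteration 2:
  x1 = (10 - (1)·-1.6667 - (3)·2.2500) / (8) = 0.6146
  x2 = (-9 - (-2)·1.1250 - (-3)·2.2500) / (6) = 0.0000
  x3 = (3 - (2)·1.1250 - (1)·-1.6667) / (4) = 0.6042
Iteration 3:
  x1 = (10 - (1)·0.0000 - (3)·0.6042) / (8) = 1.0234
  x2 = (-9 - (-2)·0.6146 - (-3)·0.6042) / (6) = -0.9930
  x3 = (3 - (2)·0.6146 - (1)·0.0000) / (4) = 0.4427
Residual b − A·x = (1.4777, 0.3329, 0.1754); ∞-norm = 1.4777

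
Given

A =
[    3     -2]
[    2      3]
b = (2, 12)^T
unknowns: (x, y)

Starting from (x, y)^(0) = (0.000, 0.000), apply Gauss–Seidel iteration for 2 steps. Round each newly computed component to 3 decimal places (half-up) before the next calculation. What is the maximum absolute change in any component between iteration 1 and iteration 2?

Iteration 1:
  x = (2 - (-2)·0.000) / (3) = 0.667
  y = (12 - (2)·0.667) / (3) = 3.555
Iteration 2:
  x = (2 - (-2)·3.555) / (3) = 3.037
  y = (12 - (2)·3.037) / (3) = 1.975
Change: (2.370, -1.580) → max |·| = 2.370

2.370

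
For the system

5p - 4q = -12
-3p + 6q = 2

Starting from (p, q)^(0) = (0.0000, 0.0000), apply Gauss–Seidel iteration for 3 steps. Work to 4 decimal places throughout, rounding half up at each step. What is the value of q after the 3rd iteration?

Iteration 1:
  p = (-12 - (-4)·0.0000) / (5) = -2.4000
  q = (2 - (-3)·-2.4000) / (6) = -0.8667
Iteration 2:
  p = (-12 - (-4)·-0.8667) / (5) = -3.0934
  q = (2 - (-3)·-3.0934) / (6) = -1.2134
Iteration 3:
  p = (-12 - (-4)·-1.2134) / (5) = -3.3707
  q = (2 - (-3)·-3.3707) / (6) = -1.3520

-1.3520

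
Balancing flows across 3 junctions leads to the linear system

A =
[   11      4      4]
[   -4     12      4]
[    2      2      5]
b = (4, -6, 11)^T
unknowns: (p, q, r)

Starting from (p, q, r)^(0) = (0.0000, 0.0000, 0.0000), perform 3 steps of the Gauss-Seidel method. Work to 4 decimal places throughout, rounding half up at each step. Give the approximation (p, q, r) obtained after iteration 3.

(-0.1887, -1.5144, 2.8812)

Iteration 1:
  p = (4 - (4)·0.0000 - (4)·0.0000) / (11) = 0.3636
  q = (-6 - (-4)·0.3636 - (4)·0.0000) / (12) = -0.3788
  r = (11 - (2)·0.3636 - (2)·-0.3788) / (5) = 2.2061
Iteration 2:
  p = (4 - (4)·-0.3788 - (4)·2.2061) / (11) = -0.3008
  q = (-6 - (-4)·-0.3008 - (4)·2.2061) / (12) = -1.3356
  r = (11 - (2)·-0.3008 - (2)·-1.3356) / (5) = 2.8546
Iteration 3:
  p = (4 - (4)·-1.3356 - (4)·2.8546) / (11) = -0.1887
  q = (-6 - (-4)·-0.1887 - (4)·2.8546) / (12) = -1.5144
  r = (11 - (2)·-0.1887 - (2)·-1.5144) / (5) = 2.8812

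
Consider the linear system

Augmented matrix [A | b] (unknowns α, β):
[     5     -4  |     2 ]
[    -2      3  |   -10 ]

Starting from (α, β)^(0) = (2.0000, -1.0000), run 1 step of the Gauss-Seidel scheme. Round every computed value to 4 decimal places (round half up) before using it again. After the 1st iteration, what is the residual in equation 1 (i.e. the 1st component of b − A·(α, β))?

Iteration 1:
  α = (2 - (-4)·-1.0000) / (5) = -0.4000
  β = (-10 - (-2)·-0.4000) / (3) = -3.6000
Residual b − A·x = (-10.4000, 0.0000)

-10.4000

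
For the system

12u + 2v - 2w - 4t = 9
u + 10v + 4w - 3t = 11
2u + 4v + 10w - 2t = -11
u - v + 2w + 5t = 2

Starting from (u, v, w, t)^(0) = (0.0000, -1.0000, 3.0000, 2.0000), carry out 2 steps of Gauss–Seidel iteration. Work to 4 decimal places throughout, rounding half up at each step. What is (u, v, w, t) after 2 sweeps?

Iteration 1:
  u = (9 - (2)·-1.0000 - (-2)·3.0000 - (-4)·2.0000) / (12) = 2.0833
  v = (11 - (1)·2.0833 - (4)·3.0000 - (-3)·2.0000) / (10) = 0.2917
  w = (-11 - (2)·2.0833 - (4)·0.2917 - (-2)·2.0000) / (10) = -1.2333
  t = (2 - (1)·2.0833 - (-1)·0.2917 - (2)·-1.2333) / (5) = 0.5350
Iteration 2:
  u = (9 - (2)·0.2917 - (-2)·-1.2333 - (-4)·0.5350) / (12) = 0.6742
  v = (11 - (1)·0.6742 - (4)·-1.2333 - (-3)·0.5350) / (10) = 1.6864
  w = (-11 - (2)·0.6742 - (4)·1.6864 - (-2)·0.5350) / (10) = -1.8024
  t = (2 - (1)·0.6742 - (-1)·1.6864 - (2)·-1.8024) / (5) = 1.3234

(0.6742, 1.6864, -1.8024, 1.3234)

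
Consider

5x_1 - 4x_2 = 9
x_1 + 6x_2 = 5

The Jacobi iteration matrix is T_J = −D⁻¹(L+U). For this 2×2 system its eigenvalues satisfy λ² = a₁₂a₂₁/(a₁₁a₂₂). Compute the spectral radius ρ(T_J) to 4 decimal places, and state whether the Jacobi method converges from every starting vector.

0.3651

a₁₂a₂₁/(a₁₁a₂₂) = (-4)·(1) / ((5)·(6)) = -0.133333
ρ = √|-0.133333| = √0.133333 = 0.3651
ρ < 1, so Jacobi converges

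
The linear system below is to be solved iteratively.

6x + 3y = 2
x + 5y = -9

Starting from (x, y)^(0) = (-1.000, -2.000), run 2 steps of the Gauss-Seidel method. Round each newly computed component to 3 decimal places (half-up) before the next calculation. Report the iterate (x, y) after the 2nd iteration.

(1.367, -2.073)

Iteration 1:
  x = (2 - (3)·-2.000) / (6) = 1.333
  y = (-9 - (1)·1.333) / (5) = -2.067
Iteration 2:
  x = (2 - (3)·-2.067) / (6) = 1.367
  y = (-9 - (1)·1.367) / (5) = -2.073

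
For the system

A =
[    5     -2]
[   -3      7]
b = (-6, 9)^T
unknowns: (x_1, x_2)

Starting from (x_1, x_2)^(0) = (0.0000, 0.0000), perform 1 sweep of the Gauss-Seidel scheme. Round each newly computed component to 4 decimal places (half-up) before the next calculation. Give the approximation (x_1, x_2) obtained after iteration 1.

(-1.2000, 0.7714)

Iteration 1:
  x_1 = (-6 - (-2)·0.0000) / (5) = -1.2000
  x_2 = (9 - (-3)·-1.2000) / (7) = 0.7714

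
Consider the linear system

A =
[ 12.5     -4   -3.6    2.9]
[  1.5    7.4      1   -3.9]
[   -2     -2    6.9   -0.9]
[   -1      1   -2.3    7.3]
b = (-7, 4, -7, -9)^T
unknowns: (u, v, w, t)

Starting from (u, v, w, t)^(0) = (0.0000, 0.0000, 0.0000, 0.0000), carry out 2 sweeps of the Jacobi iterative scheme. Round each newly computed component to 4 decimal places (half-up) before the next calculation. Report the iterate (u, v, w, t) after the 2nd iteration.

(-0.3932, 0.1414, -1.1810, -1.7033)

Iteration 1:
  u = (-7 - (-4)·0.0000 - (-3.6)·0.0000 - (2.9)·0.0000) / (12.5) = -0.5600
  v = (4 - (1.5)·0.0000 - (1)·0.0000 - (-3.9)·0.0000) / (7.4) = 0.5405
  w = (-7 - (-2)·0.0000 - (-2)·0.0000 - (-0.9)·0.0000) / (6.9) = -1.0145
  t = (-9 - (-1)·0.0000 - (1)·0.0000 - (-2.3)·0.0000) / (7.3) = -1.2329
Iteration 2:
  u = (-7 - (-4)·0.5405 - (-3.6)·-1.0145 - (2.9)·-1.2329) / (12.5) = -0.3932
  v = (4 - (1.5)·-0.5600 - (1)·-1.0145 - (-3.9)·-1.2329) / (7.4) = 0.1414
  w = (-7 - (-2)·-0.5600 - (-2)·0.5405 - (-0.9)·-1.2329) / (6.9) = -1.1810
  t = (-9 - (-1)·-0.5600 - (1)·0.5405 - (-2.3)·-1.0145) / (7.3) = -1.7033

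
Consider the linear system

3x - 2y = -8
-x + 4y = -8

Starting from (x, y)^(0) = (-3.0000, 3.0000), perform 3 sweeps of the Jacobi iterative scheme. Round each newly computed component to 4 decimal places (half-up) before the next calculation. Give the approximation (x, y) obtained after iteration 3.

Iteration 1:
  x = (-8 - (-2)·3.0000) / (3) = -0.6667
  y = (-8 - (-1)·-3.0000) / (4) = -2.7500
Iteration 2:
  x = (-8 - (-2)·-2.7500) / (3) = -4.5000
  y = (-8 - (-1)·-0.6667) / (4) = -2.1667
Iteration 3:
  x = (-8 - (-2)·-2.1667) / (3) = -4.1111
  y = (-8 - (-1)·-4.5000) / (4) = -3.1250

(-4.1111, -3.1250)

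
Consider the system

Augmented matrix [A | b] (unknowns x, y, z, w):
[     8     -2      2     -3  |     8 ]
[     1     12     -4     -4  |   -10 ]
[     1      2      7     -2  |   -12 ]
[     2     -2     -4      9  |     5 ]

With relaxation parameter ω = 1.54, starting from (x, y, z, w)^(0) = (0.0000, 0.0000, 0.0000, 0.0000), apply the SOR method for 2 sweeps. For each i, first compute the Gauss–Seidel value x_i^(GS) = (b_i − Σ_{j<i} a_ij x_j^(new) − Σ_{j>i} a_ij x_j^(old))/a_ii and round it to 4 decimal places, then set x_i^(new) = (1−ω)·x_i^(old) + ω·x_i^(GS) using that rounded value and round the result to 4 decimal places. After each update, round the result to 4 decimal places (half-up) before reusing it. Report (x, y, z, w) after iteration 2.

Iteration 1:
  x: GS value = (8 - (-2)·0.0000 - (2)·0.0000 - (-3)·0.0000) / (8) = 1.0000;  x ← (1−ω)·0.0000 + ω·1.0000 = 1.5400
  y: GS value = (-10 - (1)·1.5400 - (-4)·0.0000 - (-4)·0.0000) / (12) = -0.9617;  y ← (1−ω)·0.0000 + ω·-0.9617 = -1.4810
  z: GS value = (-12 - (1)·1.5400 - (2)·-1.4810 - (-2)·0.0000) / (7) = -1.5111;  z ← (1−ω)·0.0000 + ω·-1.5111 = -2.3271
  w: GS value = (5 - (2)·1.5400 - (-2)·-1.4810 - (-4)·-2.3271) / (9) = -1.1500;  w ← (1−ω)·0.0000 + ω·-1.1500 = -1.7710
Iteration 2:
  x: GS value = (8 - (-2)·-1.4810 - (2)·-2.3271 - (-3)·-1.7710) / (8) = 0.5474;  x ← (1−ω)·1.5400 + ω·0.5474 = 0.0114
  y: GS value = (-10 - (1)·0.0114 - (-4)·-2.3271 - (-4)·-1.7710) / (12) = -2.2003;  y ← (1−ω)·-1.4810 + ω·-2.2003 = -2.5887
  z: GS value = (-12 - (1)·0.0114 - (2)·-2.5887 - (-2)·-1.7710) / (7) = -1.4823;  z ← (1−ω)·-2.3271 + ω·-1.4823 = -1.0261
  w: GS value = (5 - (2)·0.0114 - (-2)·-2.5887 - (-4)·-1.0261) / (9) = -0.4783;  w ← (1−ω)·-1.7710 + ω·-0.4783 = 0.2198

(0.0114, -2.5887, -1.0261, 0.2198)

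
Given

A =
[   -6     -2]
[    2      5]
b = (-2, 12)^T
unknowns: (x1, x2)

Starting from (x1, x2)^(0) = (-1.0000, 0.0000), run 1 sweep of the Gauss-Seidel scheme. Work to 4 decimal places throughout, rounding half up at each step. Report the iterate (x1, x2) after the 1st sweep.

Iteration 1:
  x1 = (-2 - (-2)·0.0000) / (-6) = 0.3333
  x2 = (12 - (2)·0.3333) / (5) = 2.2667

(0.3333, 2.2667)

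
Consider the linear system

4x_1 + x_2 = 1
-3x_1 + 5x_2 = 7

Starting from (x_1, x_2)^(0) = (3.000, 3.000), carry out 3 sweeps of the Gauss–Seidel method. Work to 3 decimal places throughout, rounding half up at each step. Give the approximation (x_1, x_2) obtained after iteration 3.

Iteration 1:
  x_1 = (1 - (1)·3.000) / (4) = -0.500
  x_2 = (7 - (-3)·-0.500) / (5) = 1.100
Iteration 2:
  x_1 = (1 - (1)·1.100) / (4) = -0.025
  x_2 = (7 - (-3)·-0.025) / (5) = 1.385
Iteration 3:
  x_1 = (1 - (1)·1.385) / (4) = -0.096
  x_2 = (7 - (-3)·-0.096) / (5) = 1.342

(-0.096, 1.342)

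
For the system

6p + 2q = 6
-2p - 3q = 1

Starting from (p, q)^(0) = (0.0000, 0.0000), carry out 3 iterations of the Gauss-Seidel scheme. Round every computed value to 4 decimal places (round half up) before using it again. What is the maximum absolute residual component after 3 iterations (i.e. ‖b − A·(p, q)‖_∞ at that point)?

Iteration 1:
  p = (6 - (2)·0.0000) / (6) = 1.0000
  q = (1 - (-2)·1.0000) / (-3) = -1.0000
Iteration 2:
  p = (6 - (2)·-1.0000) / (6) = 1.3333
  q = (1 - (-2)·1.3333) / (-3) = -1.2222
Iteration 3:
  p = (6 - (2)·-1.2222) / (6) = 1.4074
  q = (1 - (-2)·1.4074) / (-3) = -1.2716
Residual b − A·x = (0.0988, 0.0000); ∞-norm = 0.0988

0.0988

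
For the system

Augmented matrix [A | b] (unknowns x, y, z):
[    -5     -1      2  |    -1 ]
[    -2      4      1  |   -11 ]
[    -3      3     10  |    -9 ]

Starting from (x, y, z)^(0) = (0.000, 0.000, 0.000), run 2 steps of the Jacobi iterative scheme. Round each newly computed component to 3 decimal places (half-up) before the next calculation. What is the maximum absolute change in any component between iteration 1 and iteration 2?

0.885

Iteration 1:
  x = (-1 - (-1)·0.000 - (2)·0.000) / (-5) = 0.200
  y = (-11 - (-2)·0.000 - (1)·0.000) / (4) = -2.750
  z = (-9 - (-3)·0.000 - (3)·0.000) / (10) = -0.900
Iteration 2:
  x = (-1 - (-1)·-2.750 - (2)·-0.900) / (-5) = 0.390
  y = (-11 - (-2)·0.200 - (1)·-0.900) / (4) = -2.425
  z = (-9 - (-3)·0.200 - (3)·-2.750) / (10) = -0.015
Change: (0.190, 0.325, 0.885) → max |·| = 0.885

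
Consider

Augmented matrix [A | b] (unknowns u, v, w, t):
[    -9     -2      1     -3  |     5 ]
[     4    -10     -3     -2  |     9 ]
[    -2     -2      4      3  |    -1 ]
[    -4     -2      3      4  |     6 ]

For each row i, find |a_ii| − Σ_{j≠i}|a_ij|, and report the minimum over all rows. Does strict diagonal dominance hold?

-5

row 1: |-9| − (2+1+3) = 3
row 2: |-10| − (4+3+2) = 1
row 3: |4| − (2+2+3) = -3
row 4: |4| − (4+2+3) = -5
minimum over rows = -5 → not strictly diagonally dominant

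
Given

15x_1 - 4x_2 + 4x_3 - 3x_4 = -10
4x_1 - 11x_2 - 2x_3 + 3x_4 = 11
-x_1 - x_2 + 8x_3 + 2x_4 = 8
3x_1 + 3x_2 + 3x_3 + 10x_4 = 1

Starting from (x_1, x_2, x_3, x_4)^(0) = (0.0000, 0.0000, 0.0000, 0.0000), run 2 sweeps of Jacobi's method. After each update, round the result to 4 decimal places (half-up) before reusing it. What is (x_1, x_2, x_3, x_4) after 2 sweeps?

(-1.1800, -1.3970, 0.7667, 0.3000)

Iteration 1:
  x_1 = (-10 - (-4)·0.0000 - (4)·0.0000 - (-3)·0.0000) / (15) = -0.6667
  x_2 = (11 - (4)·0.0000 - (-2)·0.0000 - (3)·0.0000) / (-11) = -1.0000
  x_3 = (8 - (-1)·0.0000 - (-1)·0.0000 - (2)·0.0000) / (8) = 1.0000
  x_4 = (1 - (3)·0.0000 - (3)·0.0000 - (3)·0.0000) / (10) = 0.1000
Iteration 2:
  x_1 = (-10 - (-4)·-1.0000 - (4)·1.0000 - (-3)·0.1000) / (15) = -1.1800
  x_2 = (11 - (4)·-0.6667 - (-2)·1.0000 - (3)·0.1000) / (-11) = -1.3970
  x_3 = (8 - (-1)·-0.6667 - (-1)·-1.0000 - (2)·0.1000) / (8) = 0.7667
  x_4 = (1 - (3)·-0.6667 - (3)·-1.0000 - (3)·1.0000) / (10) = 0.3000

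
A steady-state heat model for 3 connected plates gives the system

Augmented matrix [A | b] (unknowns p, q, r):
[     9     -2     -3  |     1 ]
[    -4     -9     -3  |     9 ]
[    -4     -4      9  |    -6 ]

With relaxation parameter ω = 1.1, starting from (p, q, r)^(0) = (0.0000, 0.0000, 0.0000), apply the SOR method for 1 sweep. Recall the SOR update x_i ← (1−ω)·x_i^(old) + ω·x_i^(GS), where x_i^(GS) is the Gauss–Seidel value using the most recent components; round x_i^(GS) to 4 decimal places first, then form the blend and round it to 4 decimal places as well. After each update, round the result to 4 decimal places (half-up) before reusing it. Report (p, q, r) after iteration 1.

(0.1222, -1.1597, -1.2406)

Iteration 1:
  p: GS value = (1 - (-2)·0.0000 - (-3)·0.0000) / (9) = 0.1111;  p ← (1−ω)·0.0000 + ω·0.1111 = 0.1222
  q: GS value = (9 - (-4)·0.1222 - (-3)·0.0000) / (-9) = -1.0543;  q ← (1−ω)·0.0000 + ω·-1.0543 = -1.1597
  r: GS value = (-6 - (-4)·0.1222 - (-4)·-1.1597) / (9) = -1.1278;  r ← (1−ω)·0.0000 + ω·-1.1278 = -1.2406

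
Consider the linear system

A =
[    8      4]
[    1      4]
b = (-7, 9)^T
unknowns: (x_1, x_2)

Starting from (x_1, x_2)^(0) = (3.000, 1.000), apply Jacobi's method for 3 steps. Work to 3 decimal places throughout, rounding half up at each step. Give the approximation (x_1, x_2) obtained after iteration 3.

Iteration 1:
  x_1 = (-7 - (4)·1.000) / (8) = -1.375
  x_2 = (9 - (1)·3.000) / (4) = 1.500
Iteration 2:
  x_1 = (-7 - (4)·1.500) / (8) = -1.625
  x_2 = (9 - (1)·-1.375) / (4) = 2.594
Iteration 3:
  x_1 = (-7 - (4)·2.594) / (8) = -2.172
  x_2 = (9 - (1)·-1.625) / (4) = 2.656

(-2.172, 2.656)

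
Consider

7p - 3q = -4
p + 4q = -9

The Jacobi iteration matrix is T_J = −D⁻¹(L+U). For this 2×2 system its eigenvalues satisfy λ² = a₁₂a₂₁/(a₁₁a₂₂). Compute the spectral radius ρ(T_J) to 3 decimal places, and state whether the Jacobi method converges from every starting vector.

a₁₂a₂₁/(a₁₁a₂₂) = (-3)·(1) / ((7)·(4)) = -0.107143
ρ = √|-0.107143| = √0.107143 = 0.327
ρ < 1, so Jacobi converges

0.327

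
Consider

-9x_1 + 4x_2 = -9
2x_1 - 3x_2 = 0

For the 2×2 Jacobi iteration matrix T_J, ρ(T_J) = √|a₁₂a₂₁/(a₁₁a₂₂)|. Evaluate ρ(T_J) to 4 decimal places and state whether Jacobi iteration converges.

0.5443

a₁₂a₂₁/(a₁₁a₂₂) = (4)·(2) / ((-9)·(-3)) = 0.296296
ρ = √|0.296296| = √0.296296 = 0.5443
ρ < 1, so Jacobi converges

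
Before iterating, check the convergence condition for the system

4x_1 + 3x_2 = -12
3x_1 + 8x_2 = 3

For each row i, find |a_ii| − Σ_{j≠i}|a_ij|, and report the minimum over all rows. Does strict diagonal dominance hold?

1

row 1: |4| − (3) = 1
row 2: |8| − (3) = 5
minimum over rows = 1 → strictly diagonally dominant (convergence guaranteed)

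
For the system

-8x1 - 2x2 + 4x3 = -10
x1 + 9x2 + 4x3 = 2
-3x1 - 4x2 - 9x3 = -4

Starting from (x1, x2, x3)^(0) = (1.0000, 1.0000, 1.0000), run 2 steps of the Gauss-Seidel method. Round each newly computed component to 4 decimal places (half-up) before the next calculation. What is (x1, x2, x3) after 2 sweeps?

Iteration 1:
  x1 = (-10 - (-2)·1.0000 - (4)·1.0000) / (-8) = 1.5000
  x2 = (2 - (1)·1.5000 - (4)·1.0000) / (9) = -0.3889
  x3 = (-4 - (-3)·1.5000 - (-4)·-0.3889) / (-9) = 0.1173
Iteration 2:
  x1 = (-10 - (-2)·-0.3889 - (4)·0.1173) / (-8) = 1.4059
  x2 = (2 - (1)·1.4059 - (4)·0.1173) / (9) = 0.0139
  x3 = (-4 - (-3)·1.4059 - (-4)·0.0139) / (-9) = -0.0304

(1.4059, 0.0139, -0.0304)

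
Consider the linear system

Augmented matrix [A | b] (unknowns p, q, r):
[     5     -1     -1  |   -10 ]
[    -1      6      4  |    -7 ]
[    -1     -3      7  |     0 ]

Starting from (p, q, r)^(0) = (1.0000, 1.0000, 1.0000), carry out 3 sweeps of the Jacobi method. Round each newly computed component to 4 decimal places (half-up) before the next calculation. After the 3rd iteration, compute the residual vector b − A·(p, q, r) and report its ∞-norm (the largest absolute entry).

2.3871

Iteration 1:
  p = (-10 - (-1)·1.0000 - (-1)·1.0000) / (5) = -1.6000
  q = (-7 - (-1)·1.0000 - (4)·1.0000) / (6) = -1.6667
  r = (0 - (-1)·1.0000 - (-3)·1.0000) / (7) = 0.5714
Iteration 2:
  p = (-10 - (-1)·-1.6667 - (-1)·0.5714) / (5) = -2.2191
  q = (-7 - (-1)·-1.6000 - (4)·0.5714) / (6) = -1.8143
  r = (0 - (-1)·-1.6000 - (-3)·-1.6667) / (7) = -0.9429
Iteration 3:
  p = (-10 - (-1)·-1.8143 - (-1)·-0.9429) / (5) = -2.5514
  q = (-7 - (-1)·-2.2191 - (4)·-0.9429) / (6) = -0.9079
  r = (0 - (-1)·-2.2191 - (-3)·-1.8143) / (7) = -1.0946
Residual b − A·x = (0.7545, 0.2744, 2.3871); ∞-norm = 2.3871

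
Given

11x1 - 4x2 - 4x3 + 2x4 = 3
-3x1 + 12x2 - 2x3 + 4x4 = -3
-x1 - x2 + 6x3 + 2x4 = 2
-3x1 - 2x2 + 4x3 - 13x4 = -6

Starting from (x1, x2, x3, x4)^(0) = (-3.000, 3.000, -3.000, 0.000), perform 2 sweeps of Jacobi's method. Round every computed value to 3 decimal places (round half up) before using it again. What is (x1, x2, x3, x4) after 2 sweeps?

(-0.110, -0.049, 0.206, 0.732)

Iteration 1:
  x1 = (3 - (-4)·3.000 - (-4)·-3.000 - (2)·0.000) / (11) = 0.273
  x2 = (-3 - (-3)·-3.000 - (-2)·-3.000 - (4)·0.000) / (12) = -1.500
  x3 = (2 - (-1)·-3.000 - (-1)·3.000 - (2)·0.000) / (6) = 0.333
  x4 = (-6 - (-3)·-3.000 - (-2)·3.000 - (4)·-3.000) / (-13) = -0.231
Iteration 2:
  x1 = (3 - (-4)·-1.500 - (-4)·0.333 - (2)·-0.231) / (11) = -0.110
  x2 = (-3 - (-3)·0.273 - (-2)·0.333 - (4)·-0.231) / (12) = -0.049
  x3 = (2 - (-1)·0.273 - (-1)·-1.500 - (2)·-0.231) / (6) = 0.206
  x4 = (-6 - (-3)·0.273 - (-2)·-1.500 - (4)·0.333) / (-13) = 0.732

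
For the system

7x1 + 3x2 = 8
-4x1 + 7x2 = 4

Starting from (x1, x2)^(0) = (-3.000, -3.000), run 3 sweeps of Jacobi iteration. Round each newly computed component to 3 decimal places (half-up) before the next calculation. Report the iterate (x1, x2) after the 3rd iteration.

Iteration 1:
  x1 = (8 - (3)·-3.000) / (7) = 2.429
  x2 = (4 - (-4)·-3.000) / (7) = -1.143
Iteration 2:
  x1 = (8 - (3)·-1.143) / (7) = 1.633
  x2 = (4 - (-4)·2.429) / (7) = 1.959
Iteration 3:
  x1 = (8 - (3)·1.959) / (7) = 0.303
  x2 = (4 - (-4)·1.633) / (7) = 1.505

(0.303, 1.505)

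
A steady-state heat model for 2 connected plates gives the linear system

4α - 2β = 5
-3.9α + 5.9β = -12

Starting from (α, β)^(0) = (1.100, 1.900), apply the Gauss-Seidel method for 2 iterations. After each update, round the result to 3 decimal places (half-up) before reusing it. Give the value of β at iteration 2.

Iteration 1:
  α = (5 - (-2)·1.900) / (4) = 2.200
  β = (-12 - (-3.9)·2.200) / (5.9) = -0.580
Iteration 2:
  α = (5 - (-2)·-0.580) / (4) = 0.960
  β = (-12 - (-3.9)·0.960) / (5.9) = -1.399

-1.399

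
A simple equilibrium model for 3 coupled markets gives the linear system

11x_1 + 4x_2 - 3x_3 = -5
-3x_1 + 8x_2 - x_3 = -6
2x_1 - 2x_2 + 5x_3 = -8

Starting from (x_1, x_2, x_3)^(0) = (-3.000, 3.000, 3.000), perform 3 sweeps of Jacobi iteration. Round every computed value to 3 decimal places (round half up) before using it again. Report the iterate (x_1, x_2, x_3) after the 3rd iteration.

(-0.640, -0.873, -2.093)

Iteration 1:
  x_1 = (-5 - (4)·3.000 - (-3)·3.000) / (11) = -0.727
  x_2 = (-6 - (-3)·-3.000 - (-1)·3.000) / (8) = -1.500
  x_3 = (-8 - (2)·-3.000 - (-2)·3.000) / (5) = 0.800
Iteration 2:
  x_1 = (-5 - (4)·-1.500 - (-3)·0.800) / (11) = 0.309
  x_2 = (-6 - (-3)·-0.727 - (-1)·0.800) / (8) = -0.923
  x_3 = (-8 - (2)·-0.727 - (-2)·-1.500) / (5) = -1.909
Iteration 3:
  x_1 = (-5 - (4)·-0.923 - (-3)·-1.909) / (11) = -0.640
  x_2 = (-6 - (-3)·0.309 - (-1)·-1.909) / (8) = -0.873
  x_3 = (-8 - (2)·0.309 - (-2)·-0.923) / (5) = -2.093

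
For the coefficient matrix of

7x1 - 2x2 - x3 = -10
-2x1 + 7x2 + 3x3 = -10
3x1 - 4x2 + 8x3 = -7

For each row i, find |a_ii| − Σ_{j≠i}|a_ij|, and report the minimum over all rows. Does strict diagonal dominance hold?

row 1: |7| − (2+1) = 4
row 2: |7| − (2+3) = 2
row 3: |8| − (3+4) = 1
minimum over rows = 1 → strictly diagonally dominant (convergence guaranteed)

1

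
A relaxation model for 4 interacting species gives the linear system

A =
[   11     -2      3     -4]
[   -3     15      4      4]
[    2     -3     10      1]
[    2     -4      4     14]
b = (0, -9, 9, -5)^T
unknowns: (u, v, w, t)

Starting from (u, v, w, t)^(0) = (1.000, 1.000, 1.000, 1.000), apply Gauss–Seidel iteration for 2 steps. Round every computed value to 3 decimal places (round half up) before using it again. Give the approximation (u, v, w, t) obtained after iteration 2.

Iteration 1:
  u = (0 - (-2)·1.000 - (3)·1.000 - (-4)·1.000) / (11) = 0.273
  v = (-9 - (-3)·0.273 - (4)·1.000 - (4)·1.000) / (15) = -1.079
  w = (9 - (2)·0.273 - (-3)·-1.079 - (1)·1.000) / (10) = 0.422
  t = (-5 - (2)·0.273 - (-4)·-1.079 - (4)·0.422) / (14) = -0.825
Iteration 2:
  u = (0 - (-2)·-1.079 - (3)·0.422 - (-4)·-0.825) / (11) = -0.611
  v = (-9 - (-3)·-0.611 - (4)·0.422 - (4)·-0.825) / (15) = -0.615
  w = (9 - (2)·-0.611 - (-3)·-0.615 - (1)·-0.825) / (10) = 0.920
  t = (-5 - (2)·-0.611 - (-4)·-0.615 - (4)·0.920) / (14) = -0.708

(-0.611, -0.615, 0.920, -0.708)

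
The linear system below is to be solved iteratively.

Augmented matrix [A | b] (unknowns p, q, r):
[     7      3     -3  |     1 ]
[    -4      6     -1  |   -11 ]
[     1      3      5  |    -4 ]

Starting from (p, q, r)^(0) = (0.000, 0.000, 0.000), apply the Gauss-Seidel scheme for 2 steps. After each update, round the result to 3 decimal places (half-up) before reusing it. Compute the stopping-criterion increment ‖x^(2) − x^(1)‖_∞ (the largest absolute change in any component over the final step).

Iteration 1:
  p = (1 - (3)·0.000 - (-3)·0.000) / (7) = 0.143
  q = (-11 - (-4)·0.143 - (-1)·0.000) / (6) = -1.738
  r = (-4 - (1)·0.143 - (3)·-1.738) / (5) = 0.214
Iteration 2:
  p = (1 - (3)·-1.738 - (-3)·0.214) / (7) = 0.979
  q = (-11 - (-4)·0.979 - (-1)·0.214) / (6) = -1.145
  r = (-4 - (1)·0.979 - (3)·-1.145) / (5) = -0.309
Change: (0.836, 0.593, -0.523) → max |·| = 0.836

0.836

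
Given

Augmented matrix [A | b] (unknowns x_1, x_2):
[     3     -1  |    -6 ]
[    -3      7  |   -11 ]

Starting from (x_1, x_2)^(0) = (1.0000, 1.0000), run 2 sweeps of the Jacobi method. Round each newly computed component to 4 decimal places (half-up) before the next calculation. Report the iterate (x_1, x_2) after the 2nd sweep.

(-2.3810, -2.2857)

Iteration 1:
  x_1 = (-6 - (-1)·1.0000) / (3) = -1.6667
  x_2 = (-11 - (-3)·1.0000) / (7) = -1.1429
Iteration 2:
  x_1 = (-6 - (-1)·-1.1429) / (3) = -2.3810
  x_2 = (-11 - (-3)·-1.6667) / (7) = -2.2857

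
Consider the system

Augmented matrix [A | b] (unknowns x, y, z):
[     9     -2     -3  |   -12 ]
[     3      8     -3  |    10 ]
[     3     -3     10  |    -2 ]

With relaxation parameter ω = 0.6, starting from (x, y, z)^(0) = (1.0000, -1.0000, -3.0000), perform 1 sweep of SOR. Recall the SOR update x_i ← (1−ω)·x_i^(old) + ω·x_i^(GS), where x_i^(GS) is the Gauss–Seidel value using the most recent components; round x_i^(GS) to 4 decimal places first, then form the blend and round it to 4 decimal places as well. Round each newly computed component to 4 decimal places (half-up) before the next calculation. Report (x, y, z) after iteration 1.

(-1.1334, -0.0700, -1.1286)

Iteration 1:
  x: GS value = (-12 - (-2)·-1.0000 - (-3)·-3.0000) / (9) = -2.5556;  x ← (1−ω)·1.0000 + ω·-2.5556 = -1.1334
  y: GS value = (10 - (3)·-1.1334 - (-3)·-3.0000) / (8) = 0.5500;  y ← (1−ω)·-1.0000 + ω·0.5500 = -0.0700
  z: GS value = (-2 - (3)·-1.1334 - (-3)·-0.0700) / (10) = 0.1190;  z ← (1−ω)·-3.0000 + ω·0.1190 = -1.1286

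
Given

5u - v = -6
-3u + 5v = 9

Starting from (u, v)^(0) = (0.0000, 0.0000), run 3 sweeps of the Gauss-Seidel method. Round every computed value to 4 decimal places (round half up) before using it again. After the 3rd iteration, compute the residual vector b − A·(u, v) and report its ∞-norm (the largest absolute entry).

Iteration 1:
  u = (-6 - (-1)·0.0000) / (5) = -1.2000
  v = (9 - (-3)·-1.2000) / (5) = 1.0800
Iteration 2:
  u = (-6 - (-1)·1.0800) / (5) = -0.9840
  v = (9 - (-3)·-0.9840) / (5) = 1.2096
Iteration 3:
  u = (-6 - (-1)·1.2096) / (5) = -0.9581
  v = (9 - (-3)·-0.9581) / (5) = 1.2251
Residual b − A·x = (0.0156, 0.0002); ∞-norm = 0.0156

0.0156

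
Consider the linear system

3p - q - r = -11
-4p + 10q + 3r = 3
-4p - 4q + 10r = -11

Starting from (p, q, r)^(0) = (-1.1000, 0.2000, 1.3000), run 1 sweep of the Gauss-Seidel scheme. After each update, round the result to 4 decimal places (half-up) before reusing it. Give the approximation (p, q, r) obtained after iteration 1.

(-3.1667, -1.3567, -2.9094)

Iteration 1:
  p = (-11 - (-1)·0.2000 - (-1)·1.3000) / (3) = -3.1667
  q = (3 - (-4)·-3.1667 - (3)·1.3000) / (10) = -1.3567
  r = (-11 - (-4)·-3.1667 - (-4)·-1.3567) / (10) = -2.9094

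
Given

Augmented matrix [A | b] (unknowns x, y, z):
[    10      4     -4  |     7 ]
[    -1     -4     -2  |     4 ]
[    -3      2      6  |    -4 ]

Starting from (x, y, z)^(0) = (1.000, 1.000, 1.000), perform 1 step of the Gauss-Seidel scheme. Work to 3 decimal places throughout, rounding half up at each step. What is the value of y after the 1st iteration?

Iteration 1:
  x = (7 - (4)·1.000 - (-4)·1.000) / (10) = 0.700
  y = (4 - (-1)·0.700 - (-2)·1.000) / (-4) = -1.675
  z = (-4 - (-3)·0.700 - (2)·-1.675) / (6) = 0.242

-1.675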